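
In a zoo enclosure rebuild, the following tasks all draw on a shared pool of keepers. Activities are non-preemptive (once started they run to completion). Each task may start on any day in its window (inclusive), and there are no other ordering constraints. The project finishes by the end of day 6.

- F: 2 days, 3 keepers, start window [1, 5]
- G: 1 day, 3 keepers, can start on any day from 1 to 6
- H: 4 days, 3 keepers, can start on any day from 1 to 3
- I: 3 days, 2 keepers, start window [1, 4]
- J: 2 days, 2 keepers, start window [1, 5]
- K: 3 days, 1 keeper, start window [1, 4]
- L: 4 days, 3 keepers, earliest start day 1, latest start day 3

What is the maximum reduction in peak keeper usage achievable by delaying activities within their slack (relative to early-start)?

8

Early-start peak: d1:17  d2:14  d3:9  d4:6  d5:0  d6:0 ⇒ 17.
Leveled (F@1, G@1, H@1, I@2, J@5, K@2, L@3): d1:9  d2:9  d3:9  d4:9  d5:5  d6:5 ⇒ 9.
Reduction 17 − 9 = 8.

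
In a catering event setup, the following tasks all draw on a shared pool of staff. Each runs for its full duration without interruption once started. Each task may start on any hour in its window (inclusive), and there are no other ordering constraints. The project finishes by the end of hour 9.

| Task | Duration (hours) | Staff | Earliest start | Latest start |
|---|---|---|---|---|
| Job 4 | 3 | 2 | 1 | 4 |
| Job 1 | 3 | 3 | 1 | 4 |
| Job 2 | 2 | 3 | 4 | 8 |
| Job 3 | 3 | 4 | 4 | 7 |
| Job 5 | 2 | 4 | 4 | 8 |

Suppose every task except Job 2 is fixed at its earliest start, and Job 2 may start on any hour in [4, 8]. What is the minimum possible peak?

Job 2@4: h1:5  h2:5  h3:5  h4:11  h5:11  h6:4  h7:0  h8:0  h9:0 → peak 11
Job 2@5: h1:5  h2:5  h3:5  h4:8  h5:11  h6:7  h7:0  h8:0  h9:0 → peak 11
Job 2@6: h1:5  h2:5  h3:5  h4:8  h5:8  h6:7  h7:3  h8:0  h9:0 → peak 8
Job 2@7: h1:5  h2:5  h3:5  h4:8  h5:8  h6:4  h7:3  h8:3  h9:0 → peak 8
Job 2@8: h1:5  h2:5  h3:5  h4:8  h5:8  h6:4  h7:0  h8:3  h9:3 → peak 8
Best is Job 2@6, peak 8.

8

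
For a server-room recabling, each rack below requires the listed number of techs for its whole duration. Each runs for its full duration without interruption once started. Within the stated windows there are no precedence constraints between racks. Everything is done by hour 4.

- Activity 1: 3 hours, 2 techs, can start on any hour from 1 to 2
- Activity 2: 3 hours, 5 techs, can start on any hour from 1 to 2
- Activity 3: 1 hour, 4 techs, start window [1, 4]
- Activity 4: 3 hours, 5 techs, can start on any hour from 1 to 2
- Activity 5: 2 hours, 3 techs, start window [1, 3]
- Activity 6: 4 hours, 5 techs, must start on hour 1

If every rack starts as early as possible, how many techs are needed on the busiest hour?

24

Early-start schedule: Activity 1@1, Activity 2@1, Activity 3@1, Activity 4@1, Activity 5@1, Activity 6@1.
Load per hour: hour 1: 24, hour 2: 20, hour 3: 17, hour 4: 5.
Peak is 24.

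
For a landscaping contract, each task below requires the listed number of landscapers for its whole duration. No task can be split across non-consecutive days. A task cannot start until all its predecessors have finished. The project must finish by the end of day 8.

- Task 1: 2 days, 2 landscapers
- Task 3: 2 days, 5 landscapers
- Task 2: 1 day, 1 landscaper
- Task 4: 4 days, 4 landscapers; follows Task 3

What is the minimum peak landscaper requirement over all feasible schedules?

5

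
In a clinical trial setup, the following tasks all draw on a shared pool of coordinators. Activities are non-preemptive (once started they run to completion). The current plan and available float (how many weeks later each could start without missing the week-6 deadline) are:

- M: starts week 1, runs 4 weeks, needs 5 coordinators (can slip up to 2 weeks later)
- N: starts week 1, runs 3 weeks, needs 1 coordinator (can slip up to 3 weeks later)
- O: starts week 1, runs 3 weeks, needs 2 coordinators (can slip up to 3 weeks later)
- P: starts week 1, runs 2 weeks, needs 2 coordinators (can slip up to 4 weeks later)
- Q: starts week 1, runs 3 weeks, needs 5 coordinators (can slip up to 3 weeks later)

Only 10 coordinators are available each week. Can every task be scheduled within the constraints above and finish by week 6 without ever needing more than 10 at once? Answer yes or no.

yes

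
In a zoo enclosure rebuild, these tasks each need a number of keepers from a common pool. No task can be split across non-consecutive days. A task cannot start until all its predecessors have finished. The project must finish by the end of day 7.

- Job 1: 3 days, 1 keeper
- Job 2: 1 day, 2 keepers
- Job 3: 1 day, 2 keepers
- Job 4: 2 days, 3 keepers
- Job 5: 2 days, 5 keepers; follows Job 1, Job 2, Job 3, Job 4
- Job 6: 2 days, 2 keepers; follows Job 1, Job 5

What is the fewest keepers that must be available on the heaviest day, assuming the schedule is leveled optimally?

5

Early-start (Job 1@1, Job 2@1, Job 3@1, Job 4@1, Job 5@4, Job 6@6) gives peak 8: d1:8  d2:4  d3:1  d4:5  d5:5  d6:2  d7:2.
Shift Job 4→2.
Schedule Job 1@1, Job 2@1, Job 3@1, Job 4@2, Job 5@4, Job 6@6: d1:5  d2:4  d3:4  d4:5  d5:5  d6:2  d7:2 — peak 5.
No arrangement of the 18 feasible schedules does better.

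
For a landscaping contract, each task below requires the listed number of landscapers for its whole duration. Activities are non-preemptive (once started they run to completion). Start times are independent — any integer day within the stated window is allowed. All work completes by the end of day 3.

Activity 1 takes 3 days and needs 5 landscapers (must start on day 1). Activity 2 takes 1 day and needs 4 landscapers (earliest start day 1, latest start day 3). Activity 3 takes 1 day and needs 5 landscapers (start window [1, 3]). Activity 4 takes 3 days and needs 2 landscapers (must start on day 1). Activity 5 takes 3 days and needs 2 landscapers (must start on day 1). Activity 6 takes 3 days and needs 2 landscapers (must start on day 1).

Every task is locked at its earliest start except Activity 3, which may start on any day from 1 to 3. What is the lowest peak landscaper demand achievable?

16

Activity 3@1: d1:20  d2:11  d3:11 → peak 20
Activity 3@2: d1:15  d2:16  d3:11 → peak 16
Activity 3@3: d1:15  d2:11  d3:16 → peak 16
Best is Activity 3@2, peak 16.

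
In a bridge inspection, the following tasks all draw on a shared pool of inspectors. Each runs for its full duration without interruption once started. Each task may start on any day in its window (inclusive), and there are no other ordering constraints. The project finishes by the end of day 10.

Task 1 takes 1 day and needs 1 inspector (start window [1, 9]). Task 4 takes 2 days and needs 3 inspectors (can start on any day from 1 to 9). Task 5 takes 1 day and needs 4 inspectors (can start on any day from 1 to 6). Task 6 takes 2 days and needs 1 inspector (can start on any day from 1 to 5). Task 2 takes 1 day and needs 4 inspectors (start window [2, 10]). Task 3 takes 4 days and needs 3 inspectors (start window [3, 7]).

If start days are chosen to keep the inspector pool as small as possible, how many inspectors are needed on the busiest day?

4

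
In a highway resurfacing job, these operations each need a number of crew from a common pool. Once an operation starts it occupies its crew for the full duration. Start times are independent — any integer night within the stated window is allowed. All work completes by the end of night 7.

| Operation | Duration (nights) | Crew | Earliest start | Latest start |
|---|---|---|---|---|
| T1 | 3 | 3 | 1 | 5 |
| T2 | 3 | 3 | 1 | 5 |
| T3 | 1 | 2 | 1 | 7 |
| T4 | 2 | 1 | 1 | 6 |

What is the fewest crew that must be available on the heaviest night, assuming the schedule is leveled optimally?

4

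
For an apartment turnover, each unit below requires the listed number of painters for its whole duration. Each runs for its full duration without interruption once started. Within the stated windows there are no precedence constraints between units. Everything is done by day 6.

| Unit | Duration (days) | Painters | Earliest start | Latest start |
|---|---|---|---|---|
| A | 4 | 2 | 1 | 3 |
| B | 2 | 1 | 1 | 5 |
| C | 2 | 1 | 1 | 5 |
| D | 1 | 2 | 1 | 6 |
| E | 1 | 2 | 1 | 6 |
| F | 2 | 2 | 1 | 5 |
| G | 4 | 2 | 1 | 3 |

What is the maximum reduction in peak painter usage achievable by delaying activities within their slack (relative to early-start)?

7

Early-start peak: d1:12  d2:8  d3:4  d4:4  d5:0  d6:0 ⇒ 12.
Leveled (A@1, B@1, C@3, D@1, E@2, F@5, G@3): d1:5  d2:5  d3:5  d4:5  d5:4  d6:4 ⇒ 5.
Reduction 12 − 5 = 7.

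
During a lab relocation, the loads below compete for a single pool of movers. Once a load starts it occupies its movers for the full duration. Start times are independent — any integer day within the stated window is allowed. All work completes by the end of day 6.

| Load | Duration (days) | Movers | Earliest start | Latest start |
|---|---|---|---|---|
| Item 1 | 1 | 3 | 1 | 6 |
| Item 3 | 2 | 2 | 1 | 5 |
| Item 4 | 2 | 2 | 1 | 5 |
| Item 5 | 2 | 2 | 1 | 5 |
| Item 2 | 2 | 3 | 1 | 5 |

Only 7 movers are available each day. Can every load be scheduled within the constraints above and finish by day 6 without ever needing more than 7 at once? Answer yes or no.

Schedule Item 1@1, Item 3@1, Item 4@2, Item 5@3, Item 2@4: d1:5  d2:4  d3:4  d4:5  d5:3  d6:0 — peak 5 ≤ 7.

yes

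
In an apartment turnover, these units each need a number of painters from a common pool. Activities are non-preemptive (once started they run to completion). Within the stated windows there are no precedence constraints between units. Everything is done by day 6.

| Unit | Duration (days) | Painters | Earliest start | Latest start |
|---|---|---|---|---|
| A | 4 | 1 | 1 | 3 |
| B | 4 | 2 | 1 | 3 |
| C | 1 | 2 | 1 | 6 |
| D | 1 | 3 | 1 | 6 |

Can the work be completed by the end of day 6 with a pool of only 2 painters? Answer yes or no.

Total painter-days = 17; over 6 days the average is 17/6 > 2, so some day must exceed 2.

no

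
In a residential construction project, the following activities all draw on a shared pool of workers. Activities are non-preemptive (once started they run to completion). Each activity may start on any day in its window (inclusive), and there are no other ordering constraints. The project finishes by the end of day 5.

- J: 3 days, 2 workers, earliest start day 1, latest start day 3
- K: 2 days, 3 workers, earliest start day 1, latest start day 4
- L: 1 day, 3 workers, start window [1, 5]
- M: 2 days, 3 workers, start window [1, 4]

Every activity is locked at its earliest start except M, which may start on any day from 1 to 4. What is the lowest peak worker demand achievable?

M@1: d1:11  d2:8  d3:2  d4:0  d5:0 → peak 11
M@2: d1:8  d2:8  d3:5  d4:0  d5:0 → peak 8
M@3: d1:8  d2:5  d3:5  d4:3  d5:0 → peak 8
M@4: d1:8  d2:5  d3:2  d4:3  d5:3 → peak 8
Best is M@2, peak 8.

8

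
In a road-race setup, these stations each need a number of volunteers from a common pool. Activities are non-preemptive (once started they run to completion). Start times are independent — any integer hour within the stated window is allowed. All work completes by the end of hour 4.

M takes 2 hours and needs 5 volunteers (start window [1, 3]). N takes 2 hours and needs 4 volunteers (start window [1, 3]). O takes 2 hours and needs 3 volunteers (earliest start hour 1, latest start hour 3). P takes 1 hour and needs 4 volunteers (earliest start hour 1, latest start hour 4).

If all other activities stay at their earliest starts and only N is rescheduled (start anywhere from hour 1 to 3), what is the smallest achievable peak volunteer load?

12

N@1: h1:16  h2:12  h3:0  h4:0 → peak 16
N@2: h1:12  h2:12  h3:4  h4:0 → peak 12
N@3: h1:12  h2:8  h3:4  h4:4 → peak 12
Best is N@2, peak 12.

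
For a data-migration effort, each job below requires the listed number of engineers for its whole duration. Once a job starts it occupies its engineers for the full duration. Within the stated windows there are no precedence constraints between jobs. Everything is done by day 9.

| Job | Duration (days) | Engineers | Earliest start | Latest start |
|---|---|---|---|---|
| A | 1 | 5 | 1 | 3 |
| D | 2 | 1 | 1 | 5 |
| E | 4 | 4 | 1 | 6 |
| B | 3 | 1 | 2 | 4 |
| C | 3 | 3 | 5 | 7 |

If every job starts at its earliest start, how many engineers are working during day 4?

5

At early start, day 4 has: E, B.
Demand: 4 + 1 = 5.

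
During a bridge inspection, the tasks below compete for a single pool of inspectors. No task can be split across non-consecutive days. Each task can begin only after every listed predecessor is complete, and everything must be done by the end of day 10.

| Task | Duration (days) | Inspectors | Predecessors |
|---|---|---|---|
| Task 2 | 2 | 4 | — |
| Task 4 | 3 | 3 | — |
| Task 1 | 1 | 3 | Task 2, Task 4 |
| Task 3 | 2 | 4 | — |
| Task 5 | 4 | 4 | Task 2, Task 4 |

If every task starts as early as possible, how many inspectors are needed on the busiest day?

11

Early-start schedule: Task 2@1, Task 4@1, Task 1@4, Task 3@1, Task 5@4.
Load per day: day 1: 11, day 2: 11, day 3: 3, day 4: 7, day 5: 4, day 6: 4, day 7: 4, day 8: 0, day 9: 0, day 10: 0.
Peak is 11.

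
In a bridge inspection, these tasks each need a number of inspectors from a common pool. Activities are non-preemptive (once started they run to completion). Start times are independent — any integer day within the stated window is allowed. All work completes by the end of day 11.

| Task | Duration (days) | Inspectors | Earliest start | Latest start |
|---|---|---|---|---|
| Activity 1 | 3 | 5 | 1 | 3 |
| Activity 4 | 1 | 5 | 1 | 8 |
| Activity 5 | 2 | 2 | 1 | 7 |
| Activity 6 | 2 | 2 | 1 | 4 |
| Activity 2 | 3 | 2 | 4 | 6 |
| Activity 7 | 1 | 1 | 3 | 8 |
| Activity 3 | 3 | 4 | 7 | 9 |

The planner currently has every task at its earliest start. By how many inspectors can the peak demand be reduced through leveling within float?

Early-start peak: d1:14  d2:9  d3:6  d4:2  d5:2  d6:2  d7:4  d8:4  d9:4  d10:0  d11:0 ⇒ 14.
Leveled (Activity 1@1, Activity 4@8, Activity 5@6, Activity 6@4, Activity 2@4, Activity 7@4, Activity 3@9): d1:5  d2:5  d3:5  d4:5  d5:4  d6:4  d7:2  d8:5  d9:4  d10:4  d11:4 ⇒ 5.
Reduction 14 − 5 = 9.

9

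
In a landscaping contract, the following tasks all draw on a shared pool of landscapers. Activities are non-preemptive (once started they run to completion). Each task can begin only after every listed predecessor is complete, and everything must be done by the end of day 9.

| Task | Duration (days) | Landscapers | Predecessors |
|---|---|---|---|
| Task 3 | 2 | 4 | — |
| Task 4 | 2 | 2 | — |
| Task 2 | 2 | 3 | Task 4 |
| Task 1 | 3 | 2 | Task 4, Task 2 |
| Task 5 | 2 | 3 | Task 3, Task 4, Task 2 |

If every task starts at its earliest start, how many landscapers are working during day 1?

6

At early start, day 1 has: Task 3, Task 4.
Demand: 4 + 2 = 6.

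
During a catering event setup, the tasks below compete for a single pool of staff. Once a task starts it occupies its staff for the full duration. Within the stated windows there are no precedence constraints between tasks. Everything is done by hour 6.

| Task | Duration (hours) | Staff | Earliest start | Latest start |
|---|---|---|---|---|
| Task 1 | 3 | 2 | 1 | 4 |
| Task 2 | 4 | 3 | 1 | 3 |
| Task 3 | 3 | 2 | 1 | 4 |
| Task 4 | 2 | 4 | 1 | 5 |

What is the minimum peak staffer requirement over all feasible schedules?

Early-start (Task 1@1, Task 2@1, Task 3@1, Task 4@1) gives peak 11: h1:11  h2:11  h3:7  h4:3  h5:0  h6:0.
Shift Task 3→4, Task 4→5.
Schedule Task 1@1, Task 2@1, Task 3@4, Task 4@5: h1:5  h2:5  h3:5  h4:5  h5:6  h6:6 — peak 6.
Total staffer-hours = 32 over 6 hours ⇒ peak ≥ ⌈32/6⌉ = 6, so 6 is optimal.

6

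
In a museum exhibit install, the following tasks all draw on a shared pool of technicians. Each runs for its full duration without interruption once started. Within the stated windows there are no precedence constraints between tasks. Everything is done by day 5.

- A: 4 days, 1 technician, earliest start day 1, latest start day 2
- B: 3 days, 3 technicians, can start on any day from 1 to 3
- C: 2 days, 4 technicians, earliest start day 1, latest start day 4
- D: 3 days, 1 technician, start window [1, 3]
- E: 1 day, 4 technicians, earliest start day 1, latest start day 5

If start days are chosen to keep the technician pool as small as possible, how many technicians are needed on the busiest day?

7

Early-start (A@1, B@1, C@1, D@1, E@1) gives peak 13: d1:13  d2:9  d3:5  d4:1  d5:0.
Shift B→3, E→5.
Schedule A@1, B@3, C@1, D@1, E@5: d1:6  d2:6  d3:5  d4:4  d5:7 — peak 7.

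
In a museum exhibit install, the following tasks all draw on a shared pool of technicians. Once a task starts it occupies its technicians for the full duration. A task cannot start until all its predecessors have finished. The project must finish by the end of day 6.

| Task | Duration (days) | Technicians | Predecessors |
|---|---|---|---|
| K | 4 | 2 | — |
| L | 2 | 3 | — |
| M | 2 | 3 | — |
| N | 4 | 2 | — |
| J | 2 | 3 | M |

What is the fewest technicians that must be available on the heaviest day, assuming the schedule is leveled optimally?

Early-start (K@1, L@1, M@1, N@1, J@3) gives peak 10: d1:10  d2:10  d3:7  d4:7  d5:0  d6:0.
Shift M→3, J→5.
Schedule K@1, L@1, M@3, N@1, J@5: d1:7  d2:7  d3:7  d4:7  d5:3  d6:3 — peak 7.

7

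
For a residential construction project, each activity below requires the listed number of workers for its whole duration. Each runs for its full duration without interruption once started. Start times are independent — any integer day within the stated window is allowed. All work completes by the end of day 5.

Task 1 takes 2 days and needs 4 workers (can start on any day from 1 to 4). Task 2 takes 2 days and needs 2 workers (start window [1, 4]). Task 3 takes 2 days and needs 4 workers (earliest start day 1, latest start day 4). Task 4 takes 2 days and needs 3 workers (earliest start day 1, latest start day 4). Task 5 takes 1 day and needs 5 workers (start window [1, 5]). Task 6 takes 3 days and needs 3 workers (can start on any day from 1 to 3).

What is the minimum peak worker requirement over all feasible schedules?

8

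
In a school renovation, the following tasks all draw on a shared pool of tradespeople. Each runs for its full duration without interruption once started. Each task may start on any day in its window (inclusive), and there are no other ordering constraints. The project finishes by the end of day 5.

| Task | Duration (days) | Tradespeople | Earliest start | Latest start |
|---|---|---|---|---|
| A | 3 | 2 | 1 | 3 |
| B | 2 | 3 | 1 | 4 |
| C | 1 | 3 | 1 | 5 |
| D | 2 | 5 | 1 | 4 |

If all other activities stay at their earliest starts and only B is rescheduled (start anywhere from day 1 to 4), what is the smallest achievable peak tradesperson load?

10

B@1: d1:13  d2:10  d3:2  d4:0  d5:0 → peak 13
B@2: d1:10  d2:10  d3:5  d4:0  d5:0 → peak 10
B@3: d1:10  d2:7  d3:5  d4:3  d5:0 → peak 10
B@4: d1:10  d2:7  d3:2  d4:3  d5:3 → peak 10
Best is B@2, peak 10.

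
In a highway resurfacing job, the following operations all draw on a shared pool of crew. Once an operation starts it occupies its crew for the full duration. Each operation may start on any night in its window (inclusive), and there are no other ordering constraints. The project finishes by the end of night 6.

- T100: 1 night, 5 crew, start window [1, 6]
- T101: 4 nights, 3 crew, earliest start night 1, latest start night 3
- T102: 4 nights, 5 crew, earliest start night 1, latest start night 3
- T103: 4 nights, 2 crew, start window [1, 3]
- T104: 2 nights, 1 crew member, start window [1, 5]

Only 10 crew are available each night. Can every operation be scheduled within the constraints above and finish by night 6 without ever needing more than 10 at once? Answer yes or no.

yes

Schedule T100@1, T101@1, T102@2, T103@1, T104@5: n1:10  n2:10  n3:10  n4:10  n5:6  n6:1 — peak 10 ≤ 10.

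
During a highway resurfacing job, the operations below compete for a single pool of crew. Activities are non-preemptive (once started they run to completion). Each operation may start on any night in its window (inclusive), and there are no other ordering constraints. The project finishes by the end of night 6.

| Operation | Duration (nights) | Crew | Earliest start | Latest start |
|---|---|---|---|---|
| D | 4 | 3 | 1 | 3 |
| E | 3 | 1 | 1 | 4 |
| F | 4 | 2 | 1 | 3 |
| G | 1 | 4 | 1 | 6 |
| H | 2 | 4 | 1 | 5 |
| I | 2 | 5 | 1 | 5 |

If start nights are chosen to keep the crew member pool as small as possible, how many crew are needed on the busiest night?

Early-start (D@1, E@1, F@1, G@1, H@1, I@1) gives peak 19: n1:19  n2:15  n3:6  n4:5  n5:0  n6:0.
Shift G→4, H→5, I→5.
Schedule D@1, E@1, F@1, G@4, H@5, I@5: n1:6  n2:6  n3:6  n4:9  n5:9  n6:9 — peak 9.

9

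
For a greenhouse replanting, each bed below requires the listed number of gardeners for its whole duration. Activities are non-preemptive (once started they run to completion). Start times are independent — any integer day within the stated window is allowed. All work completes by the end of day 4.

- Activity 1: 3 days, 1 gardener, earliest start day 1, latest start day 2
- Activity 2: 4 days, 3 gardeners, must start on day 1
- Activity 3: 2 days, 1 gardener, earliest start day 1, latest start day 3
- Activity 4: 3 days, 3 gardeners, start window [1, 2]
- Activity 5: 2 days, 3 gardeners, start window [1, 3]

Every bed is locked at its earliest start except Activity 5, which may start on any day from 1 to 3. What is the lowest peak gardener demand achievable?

10

Activity 5@1: d1:11  d2:11  d3:7  d4:3 → peak 11
Activity 5@2: d1:8  d2:11  d3:10  d4:3 → peak 11
Activity 5@3: d1:8  d2:8  d3:10  d4:6 → peak 10
Best is Activity 5@3, peak 10.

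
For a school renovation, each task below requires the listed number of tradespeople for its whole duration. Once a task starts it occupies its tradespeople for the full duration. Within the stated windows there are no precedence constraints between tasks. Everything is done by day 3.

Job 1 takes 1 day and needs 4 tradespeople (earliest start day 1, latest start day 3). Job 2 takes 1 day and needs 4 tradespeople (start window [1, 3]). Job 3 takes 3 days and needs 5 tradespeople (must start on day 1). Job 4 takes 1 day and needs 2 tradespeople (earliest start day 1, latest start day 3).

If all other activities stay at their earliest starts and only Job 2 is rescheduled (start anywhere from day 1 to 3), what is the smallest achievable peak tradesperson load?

11

Job 2@1: d1:15  d2:5  d3:5 → peak 15
Job 2@2: d1:11  d2:9  d3:5 → peak 11
Job 2@3: d1:11  d2:5  d3:9 → peak 11
Best is Job 2@2, peak 11.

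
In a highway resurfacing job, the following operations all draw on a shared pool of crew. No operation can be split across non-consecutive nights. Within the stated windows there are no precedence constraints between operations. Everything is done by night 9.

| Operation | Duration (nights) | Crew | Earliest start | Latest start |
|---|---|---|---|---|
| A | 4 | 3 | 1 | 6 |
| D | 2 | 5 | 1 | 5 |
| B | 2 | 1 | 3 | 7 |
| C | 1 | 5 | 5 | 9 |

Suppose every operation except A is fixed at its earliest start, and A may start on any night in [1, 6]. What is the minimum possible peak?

A@1: n1:8  n2:8  n3:4  n4:4  n5:5  n6:0  n7:0  n8:0  n9:0 → peak 8
A@2: n1:5  n2:8  n3:4  n4:4  n5:8  n6:0  n7:0  n8:0  n9:0 → peak 8
A@3: n1:5  n2:5  n3:4  n4:4  n5:8  n6:3  n7:0  n8:0  n9:0 → peak 8
A@4: n1:5  n2:5  n3:1  n4:4  n5:8  n6:3  n7:3  n8:0  n9:0 → peak 8
A@5: n1:5  n2:5  n3:1  n4:1  n5:8  n6:3  n7:3  n8:3  n9:0 → peak 8
A@6: n1:5  n2:5  n3:1  n4:1  n5:5  n6:3  n7:3  n8:3  n9:3 → peak 5
Best is A@6, peak 5.

5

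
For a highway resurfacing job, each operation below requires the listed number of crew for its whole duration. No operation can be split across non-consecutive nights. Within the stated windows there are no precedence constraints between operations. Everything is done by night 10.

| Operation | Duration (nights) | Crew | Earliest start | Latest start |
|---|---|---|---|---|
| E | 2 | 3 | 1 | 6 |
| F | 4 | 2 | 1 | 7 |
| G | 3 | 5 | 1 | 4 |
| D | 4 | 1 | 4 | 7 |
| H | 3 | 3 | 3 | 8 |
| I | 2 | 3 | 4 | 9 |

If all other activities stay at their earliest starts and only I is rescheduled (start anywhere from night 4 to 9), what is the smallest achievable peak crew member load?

I@4: n1:10  n2:10  n3:10  n4:9  n5:7  n6:1  n7:1  n8:0  n9:0  n10:0 → peak 10
I@5: n1:10  n2:10  n3:10  n4:6  n5:7  n6:4  n7:1  n8:0  n9:0  n10:0 → peak 10
I@6: n1:10  n2:10  n3:10  n4:6  n5:4  n6:4  n7:4  n8:0  n9:0  n10:0 → peak 10
I@7: n1:10  n2:10  n3:10  n4:6  n5:4  n6:1  n7:4  n8:3  n9:0  n10:0 → peak 10
I@8: n1:10  n2:10  n3:10  n4:6  n5:4  n6:1  n7:1  n8:3  n9:3  n10:0 → peak 10
I@9: n1:10  n2:10  n3:10  n4:6  n5:4  n6:1  n7:1  n8:0  n9:3  n10:3 → peak 10
Best is I@4, peak 10.

10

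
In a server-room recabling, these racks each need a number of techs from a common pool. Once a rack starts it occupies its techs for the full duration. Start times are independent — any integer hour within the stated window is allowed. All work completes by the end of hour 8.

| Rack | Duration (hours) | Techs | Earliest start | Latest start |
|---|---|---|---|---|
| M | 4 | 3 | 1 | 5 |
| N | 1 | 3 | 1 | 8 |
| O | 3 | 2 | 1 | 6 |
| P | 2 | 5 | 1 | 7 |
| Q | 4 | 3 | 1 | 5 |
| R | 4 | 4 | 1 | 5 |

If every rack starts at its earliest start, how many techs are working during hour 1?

20

At early start, hour 1 has: M, N, O, P, Q, R.
Demand: 3 + 3 + 2 + 5 + 3 + 4 = 20.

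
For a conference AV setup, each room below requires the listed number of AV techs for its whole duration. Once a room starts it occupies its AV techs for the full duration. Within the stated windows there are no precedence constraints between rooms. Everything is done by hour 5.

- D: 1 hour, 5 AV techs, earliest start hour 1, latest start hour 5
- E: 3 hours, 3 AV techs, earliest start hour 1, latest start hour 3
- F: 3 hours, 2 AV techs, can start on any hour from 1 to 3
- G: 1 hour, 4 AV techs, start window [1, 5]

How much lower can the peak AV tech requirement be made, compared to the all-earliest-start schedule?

9

Early-start peak: h1:14  h2:5  h3:5  h4:0  h5:0 ⇒ 14.
Leveled (D@1, E@2, F@2, G@5): h1:5  h2:5  h3:5  h4:5  h5:4 ⇒ 5.
Reduction 14 − 5 = 9.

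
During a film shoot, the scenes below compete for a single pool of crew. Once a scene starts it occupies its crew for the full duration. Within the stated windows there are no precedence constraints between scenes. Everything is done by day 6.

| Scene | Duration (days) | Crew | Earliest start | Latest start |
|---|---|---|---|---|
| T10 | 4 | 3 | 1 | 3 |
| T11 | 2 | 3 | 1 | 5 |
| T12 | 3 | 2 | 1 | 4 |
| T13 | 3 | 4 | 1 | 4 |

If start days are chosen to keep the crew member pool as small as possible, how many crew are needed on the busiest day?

7

Early-start (T10@1, T11@1, T12@1, T13@1) gives peak 12: d1:12  d2:12  d3:9  d4:3  d5:0  d6:0.
Shift T11→5, T13→4.
Schedule T10@1, T11@5, T12@1, T13@4: d1:5  d2:5  d3:5  d4:7  d5:7  d6:7 — peak 7.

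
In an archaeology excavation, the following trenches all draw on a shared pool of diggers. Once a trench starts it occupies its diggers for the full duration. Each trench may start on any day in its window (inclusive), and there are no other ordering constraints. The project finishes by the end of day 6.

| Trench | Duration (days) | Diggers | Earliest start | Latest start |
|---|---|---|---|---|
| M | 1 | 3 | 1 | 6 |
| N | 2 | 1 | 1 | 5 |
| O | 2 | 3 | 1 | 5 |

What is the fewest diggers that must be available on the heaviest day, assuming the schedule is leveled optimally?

Early-start (M@1, N@1, O@1) gives peak 7: d1:7  d2:4  d3:0  d4:0  d5:0  d6:0.
Shift N→2, O→4.
Schedule M@1, N@2, O@4: d1:3  d2:1  d3:1  d4:3  d5:3  d6:0 — peak 3.

3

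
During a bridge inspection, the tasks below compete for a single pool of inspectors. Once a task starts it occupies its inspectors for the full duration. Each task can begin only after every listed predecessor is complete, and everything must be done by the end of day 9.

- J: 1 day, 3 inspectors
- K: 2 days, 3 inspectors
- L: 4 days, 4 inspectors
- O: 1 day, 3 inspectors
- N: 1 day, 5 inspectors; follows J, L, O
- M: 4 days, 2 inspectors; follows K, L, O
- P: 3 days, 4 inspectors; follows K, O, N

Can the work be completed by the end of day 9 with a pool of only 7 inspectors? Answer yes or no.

yes

Schedule J@1, K@1, L@2, O@3, N@6, M@6, P@7: d1:6  d2:7  d3:7  d4:4  d5:4  d6:7  d7:6  d8:6  d9:6 — peak 7 ≤ 7.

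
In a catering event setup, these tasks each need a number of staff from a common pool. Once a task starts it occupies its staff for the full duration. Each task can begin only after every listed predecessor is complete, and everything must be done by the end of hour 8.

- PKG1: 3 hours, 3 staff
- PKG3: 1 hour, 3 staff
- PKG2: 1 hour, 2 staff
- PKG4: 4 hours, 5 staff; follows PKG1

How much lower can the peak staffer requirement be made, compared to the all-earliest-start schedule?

Early-start peak: h1:8  h2:3  h3:3  h4:5  h5:5  h6:5  h7:5  h8:0 ⇒ 8.
Leveled (PKG1@1, PKG3@4, PKG2@1, PKG4@5): h1:5  h2:3  h3:3  h4:3  h5:5  h6:5  h7:5  h8:5 ⇒ 5.
Reduction 8 − 5 = 3.

3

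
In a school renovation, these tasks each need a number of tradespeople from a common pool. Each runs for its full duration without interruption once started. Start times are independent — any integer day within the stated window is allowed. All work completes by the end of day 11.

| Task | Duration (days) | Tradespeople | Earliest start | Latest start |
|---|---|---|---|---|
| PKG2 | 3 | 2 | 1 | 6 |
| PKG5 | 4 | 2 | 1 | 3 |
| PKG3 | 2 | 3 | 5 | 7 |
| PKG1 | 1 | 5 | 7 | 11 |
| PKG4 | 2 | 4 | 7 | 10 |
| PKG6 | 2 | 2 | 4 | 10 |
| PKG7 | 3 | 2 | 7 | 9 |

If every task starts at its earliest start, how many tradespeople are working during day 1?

At early start, day 1 has: PKG2, PKG5.
Demand: 2 + 2 = 4.

4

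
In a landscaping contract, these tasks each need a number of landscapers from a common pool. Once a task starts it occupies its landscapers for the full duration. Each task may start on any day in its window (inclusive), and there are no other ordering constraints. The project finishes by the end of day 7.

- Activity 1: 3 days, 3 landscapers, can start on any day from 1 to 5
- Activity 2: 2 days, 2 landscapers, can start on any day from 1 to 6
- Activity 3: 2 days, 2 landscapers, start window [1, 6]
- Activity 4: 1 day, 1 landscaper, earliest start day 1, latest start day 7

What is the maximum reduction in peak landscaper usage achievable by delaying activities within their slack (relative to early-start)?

Early-start peak: d1:8  d2:7  d3:3  d4:0  d5:0  d6:0  d7:0 ⇒ 8.
Leveled (Activity 1@1, Activity 2@4, Activity 3@6, Activity 4@4): d1:3  d2:3  d3:3  d4:3  d5:2  d6:2  d7:2 ⇒ 3.
Reduction 8 − 3 = 5.

5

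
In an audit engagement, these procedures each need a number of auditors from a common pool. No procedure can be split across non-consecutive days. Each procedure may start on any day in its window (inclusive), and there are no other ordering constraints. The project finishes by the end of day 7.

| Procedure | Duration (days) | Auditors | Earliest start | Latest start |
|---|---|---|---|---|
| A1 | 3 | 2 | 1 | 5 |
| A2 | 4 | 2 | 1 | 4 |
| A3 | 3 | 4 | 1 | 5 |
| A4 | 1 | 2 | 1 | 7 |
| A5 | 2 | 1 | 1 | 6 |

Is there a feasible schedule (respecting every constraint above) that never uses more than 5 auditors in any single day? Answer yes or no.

yes

Schedule A1@1, A2@1, A3@5, A4@4, A5@1: d1:5  d2:5  d3:4  d4:4  d5:4  d6:4  d7:4 — peak 5 ≤ 5.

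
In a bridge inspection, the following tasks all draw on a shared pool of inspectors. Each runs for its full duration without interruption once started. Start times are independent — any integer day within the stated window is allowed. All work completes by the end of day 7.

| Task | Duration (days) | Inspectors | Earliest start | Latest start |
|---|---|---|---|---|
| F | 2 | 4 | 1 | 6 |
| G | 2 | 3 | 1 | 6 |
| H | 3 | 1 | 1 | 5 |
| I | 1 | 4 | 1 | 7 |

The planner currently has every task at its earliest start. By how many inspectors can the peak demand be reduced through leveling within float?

Early-start peak: d1:12  d2:8  d3:1  d4:0  d5:0  d6:0  d7:0 ⇒ 12.
Leveled (F@1, G@3, H@3, I@6): d1:4  d2:4  d3:4  d4:4  d5:1  d6:4  d7:0 ⇒ 4.
Reduction 12 − 4 = 8.

8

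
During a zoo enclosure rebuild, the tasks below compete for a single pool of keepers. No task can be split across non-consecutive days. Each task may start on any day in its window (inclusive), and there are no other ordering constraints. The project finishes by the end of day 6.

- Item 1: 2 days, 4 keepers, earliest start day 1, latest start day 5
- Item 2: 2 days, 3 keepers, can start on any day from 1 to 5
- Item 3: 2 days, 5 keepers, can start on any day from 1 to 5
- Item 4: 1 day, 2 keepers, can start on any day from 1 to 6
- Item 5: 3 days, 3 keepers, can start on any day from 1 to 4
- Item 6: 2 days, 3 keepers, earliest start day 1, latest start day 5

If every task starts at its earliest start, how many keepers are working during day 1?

At early start, day 1 has: Item 1, Item 2, Item 3, Item 4, Item 5, Item 6.
Demand: 4 + 3 + 5 + 2 + 3 + 3 = 20.

20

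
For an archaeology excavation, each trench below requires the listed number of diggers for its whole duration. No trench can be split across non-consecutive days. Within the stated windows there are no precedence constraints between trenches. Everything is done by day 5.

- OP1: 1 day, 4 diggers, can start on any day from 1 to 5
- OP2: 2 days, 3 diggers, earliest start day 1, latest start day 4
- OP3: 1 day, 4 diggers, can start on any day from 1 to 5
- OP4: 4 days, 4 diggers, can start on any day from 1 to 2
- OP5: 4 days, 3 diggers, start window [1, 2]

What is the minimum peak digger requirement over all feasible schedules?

Early-start (OP1@1, OP2@1, OP3@1, OP4@1, OP5@1) gives peak 18: d1:18  d2:10  d3:7  d4:7  d5:0.
Shift OP3→5, OP4→2.
Schedule OP1@1, OP2@1, OP3@5, OP4@2, OP5@1: d1:10  d2:10  d3:7  d4:7  d5:8 — peak 10.

10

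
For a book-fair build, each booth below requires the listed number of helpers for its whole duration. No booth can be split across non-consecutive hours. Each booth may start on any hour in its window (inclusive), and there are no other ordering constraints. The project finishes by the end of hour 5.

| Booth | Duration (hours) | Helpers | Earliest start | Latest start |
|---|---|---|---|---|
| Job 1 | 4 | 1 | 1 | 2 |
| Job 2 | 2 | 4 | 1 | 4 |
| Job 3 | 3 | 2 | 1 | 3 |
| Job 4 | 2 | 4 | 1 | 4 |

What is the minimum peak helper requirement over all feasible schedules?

7

Early-start (Job 1@1, Job 2@1, Job 3@1, Job 4@1) gives peak 11: h1:11  h2:11  h3:3  h4:1  h5:0.
Shift Job 4→3.
Schedule Job 1@1, Job 2@1, Job 3@1, Job 4@3: h1:7  h2:7  h3:7  h4:5  h5:0 — peak 7.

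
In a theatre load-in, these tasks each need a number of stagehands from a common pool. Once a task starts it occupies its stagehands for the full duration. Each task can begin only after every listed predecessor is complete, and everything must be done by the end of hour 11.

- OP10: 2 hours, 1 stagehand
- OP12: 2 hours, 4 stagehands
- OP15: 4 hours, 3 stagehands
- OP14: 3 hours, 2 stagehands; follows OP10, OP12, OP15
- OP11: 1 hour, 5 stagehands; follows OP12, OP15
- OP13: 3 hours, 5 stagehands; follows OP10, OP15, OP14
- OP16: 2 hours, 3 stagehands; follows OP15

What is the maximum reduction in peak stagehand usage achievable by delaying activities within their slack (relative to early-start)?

Early-start peak: h1:8  h2:8  h3:3  h4:3  h5:10  h6:5  h7:2  h8:5  h9:5  h10:5  h11:0 ⇒ 10.
Leveled (OP10@1, OP12@3, OP15@1, OP14@5, OP11@5, OP13@8, OP16@6): h1:4  h2:4  h3:7  h4:7  h5:7  h6:5  h7:5  h8:5  h9:5  h10:5  h11:0 ⇒ 7.
Reduction 10 − 7 = 3.

3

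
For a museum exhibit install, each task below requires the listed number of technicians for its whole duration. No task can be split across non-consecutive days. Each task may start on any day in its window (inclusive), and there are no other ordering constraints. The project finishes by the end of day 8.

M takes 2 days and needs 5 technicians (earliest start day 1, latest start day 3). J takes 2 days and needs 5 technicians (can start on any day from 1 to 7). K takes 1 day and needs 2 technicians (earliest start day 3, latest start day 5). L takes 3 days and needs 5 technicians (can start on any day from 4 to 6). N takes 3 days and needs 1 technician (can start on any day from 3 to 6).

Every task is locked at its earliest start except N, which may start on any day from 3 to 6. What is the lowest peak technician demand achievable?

10

N@3: d1:10  d2:10  d3:3  d4:6  d5:6  d6:5  d7:0  d8:0 → peak 10
N@4: d1:10  d2:10  d3:2  d4:6  d5:6  d6:6  d7:0  d8:0 → peak 10
N@5: d1:10  d2:10  d3:2  d4:5  d5:6  d6:6  d7:1  d8:0 → peak 10
N@6: d1:10  d2:10  d3:2  d4:5  d5:5  d6:6  d7:1  d8:1 → peak 10
Best is N@3, peak 10.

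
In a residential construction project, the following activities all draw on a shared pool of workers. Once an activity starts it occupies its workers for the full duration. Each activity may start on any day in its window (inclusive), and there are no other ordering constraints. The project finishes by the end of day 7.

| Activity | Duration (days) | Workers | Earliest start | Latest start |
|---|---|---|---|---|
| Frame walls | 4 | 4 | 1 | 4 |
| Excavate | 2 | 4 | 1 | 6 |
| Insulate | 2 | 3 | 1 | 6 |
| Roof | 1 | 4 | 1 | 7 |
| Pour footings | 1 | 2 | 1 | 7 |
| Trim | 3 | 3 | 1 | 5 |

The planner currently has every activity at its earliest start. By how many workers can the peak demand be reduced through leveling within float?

Early-start peak: d1:20  d2:14  d3:7  d4:4  d5:0  d6:0  d7:0 ⇒ 20.
Leveled (Frame walls@1, Excavate@5, Insulate@1, Roof@7, Pour footings@3, Trim@4): d1:7  d2:7  d3:6  d4:7  d5:7  d6:7  d7:4 ⇒ 7.
Reduction 20 − 7 = 13.

13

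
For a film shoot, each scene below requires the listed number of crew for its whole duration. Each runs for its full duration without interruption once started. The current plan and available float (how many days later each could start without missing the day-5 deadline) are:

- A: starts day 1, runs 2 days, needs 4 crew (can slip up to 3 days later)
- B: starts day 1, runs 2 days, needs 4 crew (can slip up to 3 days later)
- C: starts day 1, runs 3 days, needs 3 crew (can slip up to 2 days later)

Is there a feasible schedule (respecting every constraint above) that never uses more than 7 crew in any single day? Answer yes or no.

yes

Schedule A@1, B@3, C@1: d1:7  d2:7  d3:7  d4:4  d5:0 — peak 7 ≤ 7.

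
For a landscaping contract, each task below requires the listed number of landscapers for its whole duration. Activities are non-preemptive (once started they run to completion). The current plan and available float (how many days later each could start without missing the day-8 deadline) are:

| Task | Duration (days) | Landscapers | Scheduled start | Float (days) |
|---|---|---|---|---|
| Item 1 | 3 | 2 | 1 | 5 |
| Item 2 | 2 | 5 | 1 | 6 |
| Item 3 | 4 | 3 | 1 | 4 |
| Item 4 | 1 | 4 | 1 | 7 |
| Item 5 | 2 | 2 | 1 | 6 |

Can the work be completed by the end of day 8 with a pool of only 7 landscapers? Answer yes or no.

Schedule Item 1@1, Item 2@6, Item 3@1, Item 4@8, Item 5@4: d1:5  d2:5  d3:5  d4:5  d5:2  d6:5  d7:5  d8:4 — peak 5 ≤ 7.

yes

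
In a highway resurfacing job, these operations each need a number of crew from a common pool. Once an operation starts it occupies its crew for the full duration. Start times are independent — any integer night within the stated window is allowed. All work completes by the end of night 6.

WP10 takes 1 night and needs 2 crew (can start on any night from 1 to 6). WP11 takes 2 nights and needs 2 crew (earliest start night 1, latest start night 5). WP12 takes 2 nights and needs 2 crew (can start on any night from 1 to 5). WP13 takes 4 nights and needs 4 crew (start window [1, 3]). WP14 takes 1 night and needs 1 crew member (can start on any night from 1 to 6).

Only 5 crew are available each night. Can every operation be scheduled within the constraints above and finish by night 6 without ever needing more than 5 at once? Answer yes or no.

no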